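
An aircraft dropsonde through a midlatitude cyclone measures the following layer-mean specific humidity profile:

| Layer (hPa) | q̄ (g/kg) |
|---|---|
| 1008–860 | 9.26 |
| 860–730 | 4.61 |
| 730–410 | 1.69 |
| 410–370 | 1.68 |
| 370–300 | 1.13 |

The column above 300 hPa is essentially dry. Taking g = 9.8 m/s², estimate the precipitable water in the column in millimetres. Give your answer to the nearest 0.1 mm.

PW ≈ 27.1 mm

Precipitable water is the column-integrated vapour mass per unit area: PW = (1/g) Σ q̄ Δp, with q in kg/kg and Δp in Pa (1 kg/m² of water = 1 mm).
Layer 1008–860 hPa: Δp = 148 hPa = 14800 Pa, q̄ = 0.00926 kg/kg → 0.00926 × 14800 / 9.8 = 13.98 mm
Layer 860–730 hPa: Δp = 130 hPa = 13000 Pa, q̄ = 0.00461 kg/kg → 0.00461 × 13000 / 9.8 = 6.12 mm
Layer 730–410 hPa: Δp = 320 hPa = 32000 Pa, q̄ = 0.00169 kg/kg → 0.00169 × 32000 / 9.8 = 5.52 mm
Layer 410–370 hPa: Δp = 40 hPa = 4000 Pa, q̄ = 0.00168 kg/kg → 0.00168 × 4000 / 9.8 = 0.69 mm
Layer 370–300 hPa: Δp = 70 hPa = 7000 Pa, q̄ = 0.00113 kg/kg → 0.00113 × 7000 / 9.8 = 0.81 mm
PW = 13.98 + 6.12 + 5.52 + 0.69 + 0.81 = 27.12 ≈ 27.1 mm.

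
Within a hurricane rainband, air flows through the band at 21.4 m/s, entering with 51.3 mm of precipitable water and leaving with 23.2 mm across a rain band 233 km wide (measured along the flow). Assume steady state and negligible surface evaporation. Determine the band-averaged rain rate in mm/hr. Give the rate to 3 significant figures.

Column moisture flux per unit crosswind length is F = V × PW.
Inflow: F_in = 21.4 × 51.3 = 1097.82 mm·m/s
Outflow: F_out = 21.4 × 23.2 = 496.48 mm·m/s
Steady-state rate R = (F_in − F_out)/L = (1097.82 − 496.48) / 233000 m = 2.581e-03 mm/s.
R = 2.581e-03 × 3600 = 9.29 mm/hr.

R ≈ 9.29 mm/hr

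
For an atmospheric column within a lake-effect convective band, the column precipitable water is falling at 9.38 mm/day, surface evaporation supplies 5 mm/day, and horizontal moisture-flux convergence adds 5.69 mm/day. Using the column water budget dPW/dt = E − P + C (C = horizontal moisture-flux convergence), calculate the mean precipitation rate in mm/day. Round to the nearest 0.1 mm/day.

P ≈ 20.1 mm/day

dPW/dt = -9.38 mm/day.
P = E + C − dPW/dt = 5 + (5.69) − (-9.38) = 20.1 mm/day.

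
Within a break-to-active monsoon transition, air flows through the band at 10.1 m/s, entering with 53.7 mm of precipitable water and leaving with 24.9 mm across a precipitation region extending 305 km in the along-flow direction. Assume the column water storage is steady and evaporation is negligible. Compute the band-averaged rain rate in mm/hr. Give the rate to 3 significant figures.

Column moisture flux per unit crosswind length is F = V × PW.
Inflow: F_in = 10.1 × 53.7 = 542.37 mm·m/s
Outflow: F_out = 10.1 × 24.9 = 251.49 mm·m/s
Steady-state rate R = (F_in − F_out)/L = (542.37 − 251.49) / 305000 m = 9.537e-04 mm/s.
R = 9.537e-04 × 3600 = 3.43 mm/hr.

R ≈ 3.43 mm/hr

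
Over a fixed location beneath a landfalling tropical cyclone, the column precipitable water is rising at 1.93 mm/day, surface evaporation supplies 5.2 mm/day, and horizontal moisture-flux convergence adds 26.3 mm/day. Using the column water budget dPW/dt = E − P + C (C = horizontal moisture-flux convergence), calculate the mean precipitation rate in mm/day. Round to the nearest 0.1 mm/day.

P ≈ 29.6 mm/day

dPW/dt = +1.93 mm/day.
P = E + C − dPW/dt = 5.2 + (26.3) − (+1.93) = 29.6 mm/day.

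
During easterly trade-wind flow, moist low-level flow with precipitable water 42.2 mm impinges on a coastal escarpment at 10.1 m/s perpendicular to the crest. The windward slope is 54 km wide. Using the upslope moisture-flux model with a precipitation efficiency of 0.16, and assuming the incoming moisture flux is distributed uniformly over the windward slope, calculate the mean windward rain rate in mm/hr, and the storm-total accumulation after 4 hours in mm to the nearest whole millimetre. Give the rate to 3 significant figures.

R ≈ 4.55 mm/hr; total ≈ 18 mm

Incoming column moisture flux per unit ridge length: F = V × PW = 10.1 × 42.2 = 426.22 mm·m/s.
Spread over the 54 km slope with efficiency ε = 0.16: R = ε·F/W = 0.16 × 426.22 / 54000 m = 1.263e-03 mm/s.
R = 1.263e-03 × 3600 = 4.55 mm/hr.
Over 4 h: total = 4.55 × 4 = 18.2 ≈ 18 mm.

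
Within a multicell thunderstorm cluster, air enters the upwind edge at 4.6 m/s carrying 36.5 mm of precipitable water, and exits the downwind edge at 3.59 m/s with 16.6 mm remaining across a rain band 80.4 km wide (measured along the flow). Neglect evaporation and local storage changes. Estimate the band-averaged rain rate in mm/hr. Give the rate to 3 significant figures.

R ≈ 4.85 mm/hr

Column moisture flux per unit crosswind length is F = V × PW.
Inflow: F_in = 4.6 × 36.5 = 167.9 mm·m/s
Outflow: F_out = 3.59 × 16.6 = 59.594 mm·m/s
Steady-state rate R = (F_in − F_out)/L = (167.9 − 59.594) / 80400 m = 1.347e-03 mm/s.
R = 1.347e-03 × 3600 = 4.85 mm/hr.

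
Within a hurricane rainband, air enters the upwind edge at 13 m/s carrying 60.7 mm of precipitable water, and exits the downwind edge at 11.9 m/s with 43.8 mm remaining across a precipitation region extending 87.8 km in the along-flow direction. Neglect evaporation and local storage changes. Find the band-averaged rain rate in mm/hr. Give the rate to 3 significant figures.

Column moisture flux per unit crosswind length is F = V × PW.
Inflow: F_in = 13 × 60.7 = 789.1 mm·m/s
Outflow: F_out = 11.9 × 43.8 = 521.22 mm·m/s
Steady-state rate R = (F_in − F_out)/L = (789.1 − 521.22) / 87800 m = 3.051e-03 mm/s.
R = 3.051e-03 × 3600 = 11.0 mm/hr.

R ≈ 11.0 mm/hr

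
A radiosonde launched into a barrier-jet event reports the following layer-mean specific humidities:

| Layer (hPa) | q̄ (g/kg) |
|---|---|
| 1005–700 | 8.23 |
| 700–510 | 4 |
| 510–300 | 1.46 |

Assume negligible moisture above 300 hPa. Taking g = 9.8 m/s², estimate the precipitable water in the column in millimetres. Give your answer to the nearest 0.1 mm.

PW ≈ 36.5 mm

Precipitable water is the column-integrated vapour mass per unit area: PW = (1/g) Σ q̄ Δp, with q in kg/kg and Δp in Pa (1 kg/m² of water = 1 mm).
Layer 1005–700 hPa: Δp = 305 hPa = 30500 Pa, q̄ = 0.00823 kg/kg → 0.00823 × 30500 / 9.8 = 25.61 mm
Layer 700–510 hPa: Δp = 190 hPa = 19000 Pa, q̄ = 0.004 kg/kg → 0.004 × 19000 / 9.8 = 7.76 mm
Layer 510–300 hPa: Δp = 210 hPa = 21000 Pa, q̄ = 0.00146 kg/kg → 0.00146 × 21000 / 9.8 = 3.13 mm
PW = 25.61 + 7.76 + 3.13 = 36.50 ≈ 36.5 mm.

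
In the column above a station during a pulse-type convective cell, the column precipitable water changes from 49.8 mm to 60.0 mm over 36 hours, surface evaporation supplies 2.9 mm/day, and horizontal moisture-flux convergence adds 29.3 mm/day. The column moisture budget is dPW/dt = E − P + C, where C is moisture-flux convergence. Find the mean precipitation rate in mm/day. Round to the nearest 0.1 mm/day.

P ≈ 25.4 mm/day

dPW/dt = (60.0 − 49.8) mm / (36/24 day) = +6.800 mm/day.
P = E + C − dPW/dt = 2.9 + (29.3) − (+6.800) = 25.4 mm/day.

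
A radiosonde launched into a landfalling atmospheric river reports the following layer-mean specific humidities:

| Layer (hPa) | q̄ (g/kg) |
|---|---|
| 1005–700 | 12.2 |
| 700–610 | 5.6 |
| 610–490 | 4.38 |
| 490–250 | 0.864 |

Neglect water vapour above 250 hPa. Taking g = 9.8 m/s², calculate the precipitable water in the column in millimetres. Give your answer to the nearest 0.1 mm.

PW ≈ 50.6 mm

Precipitable water is the column-integrated vapour mass per unit area: PW = (1/g) Σ q̄ Δp, with q in kg/kg and Δp in Pa (1 kg/m² of water = 1 mm).
Layer 1005–700 hPa: Δp = 305 hPa = 30500 Pa, q̄ = 0.0122 kg/kg → 0.0122 × 30500 / 9.8 = 37.97 mm
Layer 700–610 hPa: Δp = 90 hPa = 9000 Pa, q̄ = 0.0056 kg/kg → 0.0056 × 9000 / 9.8 = 5.14 mm
Layer 610–490 hPa: Δp = 120 hPa = 12000 Pa, q̄ = 0.00438 kg/kg → 0.00438 × 12000 / 9.8 = 5.36 mm
Layer 490–250 hPa: Δp = 240 hPa = 24000 Pa, q̄ = 0.000864 kg/kg → 0.000864 × 24000 / 9.8 = 2.12 mm
PW = 37.97 + 5.14 + 5.36 + 2.12 = 50.59 ≈ 50.6 mm.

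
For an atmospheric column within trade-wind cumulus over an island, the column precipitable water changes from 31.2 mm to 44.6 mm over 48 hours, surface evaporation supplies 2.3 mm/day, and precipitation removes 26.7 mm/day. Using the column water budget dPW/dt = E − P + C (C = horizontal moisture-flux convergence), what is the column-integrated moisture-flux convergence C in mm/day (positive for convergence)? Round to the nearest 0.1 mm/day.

dPW/dt = (44.6 − 31.2) mm / (48/24 day) = +6.700 mm/day.
C = dPW/dt − E + P = (+6.700) − 2.3 + 26.7 = 31.1 mm/day.

C ≈ 31.1 mm/day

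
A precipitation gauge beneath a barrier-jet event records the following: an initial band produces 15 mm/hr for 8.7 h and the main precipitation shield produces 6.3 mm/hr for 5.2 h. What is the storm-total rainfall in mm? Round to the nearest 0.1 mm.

total ≈ 163.3 mm

Total = Σ Rᵢ Δtᵢ = 15 × 8.7 + 6.3 × 5.2
      = 130.5 + 32.76 = 163.3 mm.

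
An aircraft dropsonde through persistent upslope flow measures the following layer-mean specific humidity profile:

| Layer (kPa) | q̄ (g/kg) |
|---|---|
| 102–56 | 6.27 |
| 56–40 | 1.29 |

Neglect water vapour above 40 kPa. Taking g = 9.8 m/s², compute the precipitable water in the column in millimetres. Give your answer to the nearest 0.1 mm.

Precipitable water is the column-integrated vapour mass per unit area: PW = (1/g) Σ q̄ Δp, with q in kg/kg and Δp in Pa (1 kg/m² of water = 1 mm).
Layer 102–56 kPa: Δp = 460 hPa = 46000 Pa, q̄ = 0.00627 kg/kg → 0.00627 × 46000 / 9.8 = 29.43 mm
Layer 56–40 kPa: Δp = 160 hPa = 16000 Pa, q̄ = 0.00129 kg/kg → 0.00129 × 16000 / 9.8 = 2.11 mm
PW = 29.43 + 2.11 = 31.54 ≈ 31.5 mm.

PW ≈ 31.5 mm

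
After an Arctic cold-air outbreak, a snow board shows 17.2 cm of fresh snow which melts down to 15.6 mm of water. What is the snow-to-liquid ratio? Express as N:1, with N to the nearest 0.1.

Ratio = snow depth / SWE = 172 mm / 15.6 mm = 11.0, i.e. 11.0:1.

ratio ≈ 11.0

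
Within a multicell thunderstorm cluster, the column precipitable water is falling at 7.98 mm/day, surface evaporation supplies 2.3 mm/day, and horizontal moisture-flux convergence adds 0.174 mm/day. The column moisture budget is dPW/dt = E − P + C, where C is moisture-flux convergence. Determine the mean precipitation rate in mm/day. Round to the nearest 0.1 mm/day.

dPW/dt = -7.98 mm/day.
P = E + C − dPW/dt = 2.3 + (0.174) − (-7.98) = 10.5 mm/day.

P ≈ 10.5 mm/day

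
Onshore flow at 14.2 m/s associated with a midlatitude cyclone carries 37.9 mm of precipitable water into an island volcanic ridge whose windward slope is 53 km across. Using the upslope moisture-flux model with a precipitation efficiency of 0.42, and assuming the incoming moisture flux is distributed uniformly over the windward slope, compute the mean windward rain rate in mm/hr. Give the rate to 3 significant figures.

Incoming column moisture flux per unit ridge length: F = V × PW = 14.2 × 37.9 = 538.18 mm·m/s.
Spread over the 53 km slope with efficiency ε = 0.42: R = ε·F/W = 0.42 × 538.18 / 53000 m = 4.265e-03 mm/s.
R = 4.265e-03 × 3600 = 15.4 mm/hr.

R ≈ 15.4 mm/hr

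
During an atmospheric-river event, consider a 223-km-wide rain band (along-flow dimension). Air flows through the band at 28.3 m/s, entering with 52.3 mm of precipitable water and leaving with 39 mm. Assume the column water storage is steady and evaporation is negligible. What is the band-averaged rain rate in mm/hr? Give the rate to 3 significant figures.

Column moisture flux per unit crosswind length is F = V × PW.
Inflow: F_in = 28.3 × 52.3 = 1480.09 mm·m/s
Outflow: F_out = 28.3 × 39 = 1103.7 mm·m/s
Steady-state rate R = (F_in − F_out)/L = (1480.09 − 1103.7) / 223000 m = 1.688e-03 mm/s.
R = 1.688e-03 × 3600 = 6.08 mm/hr.

R ≈ 6.08 mm/hr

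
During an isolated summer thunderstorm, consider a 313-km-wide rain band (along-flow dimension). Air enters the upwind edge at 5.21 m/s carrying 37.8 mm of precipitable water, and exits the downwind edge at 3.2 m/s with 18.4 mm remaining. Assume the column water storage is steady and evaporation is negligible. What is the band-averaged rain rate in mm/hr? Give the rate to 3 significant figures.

R ≈ 1.59 mm/hr

Column moisture flux per unit crosswind length is F = V × PW.
Inflow: F_in = 5.21 × 37.8 = 196.938 mm·m/s
Outflow: F_out = 3.2 × 18.4 = 58.88 mm·m/s
Steady-state rate R = (F_in − F_out)/L = (196.938 − 58.88) / 313000 m = 4.411e-04 mm/s.
R = 4.411e-04 × 3600 = 1.59 mm/hr.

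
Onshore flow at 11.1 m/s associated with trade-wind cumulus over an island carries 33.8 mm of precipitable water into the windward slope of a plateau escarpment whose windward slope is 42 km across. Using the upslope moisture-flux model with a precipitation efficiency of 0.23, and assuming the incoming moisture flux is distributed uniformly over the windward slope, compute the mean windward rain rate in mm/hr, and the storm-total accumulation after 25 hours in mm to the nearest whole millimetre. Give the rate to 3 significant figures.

Incoming column moisture flux per unit ridge length: F = V × PW = 11.1 × 33.8 = 375.18 mm·m/s.
Spread over the 42 km slope with efficiency ε = 0.23: R = ε·F/W = 0.23 × 375.18 / 42000 m = 2.055e-03 mm/s.
R = 2.055e-03 × 3600 = 7.40 mm/hr.
Over 25 h: total = 7.40 × 25 = 185 mm.

R ≈ 7.40 mm/hr; total ≈ 185 mm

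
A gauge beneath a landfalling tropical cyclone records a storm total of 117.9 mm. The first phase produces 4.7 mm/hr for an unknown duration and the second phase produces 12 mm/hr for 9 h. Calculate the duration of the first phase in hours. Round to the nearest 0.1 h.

duration ≈ 2.1 h

Known phases: 12 × 9 = 108 mm.
Remaining depth = 117.9 − 108 = 9.9 mm.
Duration = 9.9 / 4.7 = 2.1 h.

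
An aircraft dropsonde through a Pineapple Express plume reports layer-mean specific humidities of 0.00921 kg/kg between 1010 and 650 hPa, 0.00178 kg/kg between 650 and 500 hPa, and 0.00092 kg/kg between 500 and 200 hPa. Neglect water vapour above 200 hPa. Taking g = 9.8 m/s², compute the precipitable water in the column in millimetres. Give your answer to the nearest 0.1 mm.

PW ≈ 39.4 mm

Precipitable water is the column-integrated vapour mass per unit area: PW = (1/g) Σ q̄ Δp, with q in kg/kg and Δp in Pa (1 kg/m² of water = 1 mm).
Layer 1010–650 hPa: Δp = 360 hPa = 36000 Pa, q̄ = 0.00921 kg/kg → 0.00921 × 36000 / 9.8 = 33.83 mm
Layer 650–500 hPa: Δp = 150 hPa = 15000 Pa, q̄ = 0.00178 kg/kg → 0.00178 × 15000 / 9.8 = 2.72 mm
Layer 500–200 hPa: Δp = 300 hPa = 30000 Pa, q̄ = 0.00092 kg/kg → 0.00092 × 30000 / 9.8 = 2.82 mm
PW = 33.83 + 2.72 + 2.82 = 39.37 ≈ 39.4 mm.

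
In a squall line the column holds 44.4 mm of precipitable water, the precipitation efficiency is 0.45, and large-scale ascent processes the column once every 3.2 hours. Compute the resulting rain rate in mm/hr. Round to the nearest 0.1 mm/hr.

Each overturning extracts ε × PW = 0.45 × 44.4 = 19.98 mm.
Rate = ε·PW / τ = 19.98 / 3.2 h = 6.2 mm/hr.

R ≈ 6.2 mm/hr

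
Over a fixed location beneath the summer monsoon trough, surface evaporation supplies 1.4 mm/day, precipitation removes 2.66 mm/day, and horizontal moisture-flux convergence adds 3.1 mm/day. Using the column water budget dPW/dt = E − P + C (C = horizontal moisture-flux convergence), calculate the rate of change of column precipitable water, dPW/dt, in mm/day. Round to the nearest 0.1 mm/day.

dPW/dt ≈ 1.8 mm/day

dPW/dt = E − P + C = 1.4 − 2.66 + (3.1) = 1.8 mm/day.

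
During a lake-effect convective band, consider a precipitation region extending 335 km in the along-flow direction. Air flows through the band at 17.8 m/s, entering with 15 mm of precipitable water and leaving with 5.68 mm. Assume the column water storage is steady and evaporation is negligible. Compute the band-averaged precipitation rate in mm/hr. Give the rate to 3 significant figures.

Column moisture flux per unit crosswind length is F = V × PW.
Inflow: F_in = 17.8 × 15 = 267 mm·m/s
Outflow: F_out = 17.8 × 5.68 = 101.104 mm·m/s
Steady-state rate R = (F_in − F_out)/L = (267 − 101.104) / 335000 m = 4.952e-04 mm/s.
R = 4.952e-04 × 3600 = 1.78 mm/hr.

R ≈ 1.78 mm/hr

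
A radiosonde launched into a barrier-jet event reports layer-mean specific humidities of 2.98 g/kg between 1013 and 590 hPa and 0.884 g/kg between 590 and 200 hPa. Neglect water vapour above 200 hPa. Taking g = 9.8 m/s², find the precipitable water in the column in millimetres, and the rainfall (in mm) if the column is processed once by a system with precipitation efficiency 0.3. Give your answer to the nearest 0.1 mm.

Precipitable water is the column-integrated vapour mass per unit area: PW = (1/g) Σ q̄ Δp, with q in kg/kg and Δp in Pa (1 kg/m² of water = 1 mm).
Layer 1013–590 hPa: Δp = 423 hPa = 42300 Pa, q̄ = 0.00298 kg/kg → 0.00298 × 42300 / 9.8 = 12.86 mm
Layer 590–200 hPa: Δp = 390 hPa = 39000 Pa, q̄ = 0.000884 kg/kg → 0.000884 × 39000 / 9.8 = 3.52 mm
PW = 12.86 + 3.52 = 16.38 ≈ 16.4 mm.
Rainfall = ε × PW = 0.3 × 16.4 = 4.9 mm.

PW ≈ 16.4 mm; rainfall ≈ 4.9 mm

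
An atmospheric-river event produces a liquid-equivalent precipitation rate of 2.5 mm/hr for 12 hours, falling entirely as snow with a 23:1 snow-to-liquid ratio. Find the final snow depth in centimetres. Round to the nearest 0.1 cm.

snow depth ≈ 69.0 cm

Liquid-equivalent depth = 2.5 × 12 = 30 mm.
Snow depth = 30 mm × 23 = 690 mm = 69.0 cm.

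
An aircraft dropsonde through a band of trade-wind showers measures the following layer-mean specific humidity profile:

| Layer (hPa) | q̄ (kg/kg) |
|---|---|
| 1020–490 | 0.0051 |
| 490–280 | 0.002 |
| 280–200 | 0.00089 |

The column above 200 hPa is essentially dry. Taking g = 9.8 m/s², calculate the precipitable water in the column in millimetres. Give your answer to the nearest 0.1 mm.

Precipitable water is the column-integrated vapour mass per unit area: PW = (1/g) Σ q̄ Δp, with q in kg/kg and Δp in Pa (1 kg/m² of water = 1 mm).
Layer 1020–490 hPa: Δp = 530 hPa = 53000 Pa, q̄ = 0.0051 kg/kg → 0.0051 × 53000 / 9.8 = 27.58 mm
Layer 490–280 hPa: Δp = 210 hPa = 21000 Pa, q̄ = 0.002 kg/kg → 0.002 × 21000 / 9.8 = 4.29 mm
Layer 280–200 hPa: Δp = 80 hPa = 8000 Pa, q̄ = 0.00089 kg/kg → 0.00089 × 8000 / 9.8 = 0.73 mm
PW = 27.58 + 4.29 + 0.73 = 32.60 ≈ 32.6 mm.

PW ≈ 32.6 mm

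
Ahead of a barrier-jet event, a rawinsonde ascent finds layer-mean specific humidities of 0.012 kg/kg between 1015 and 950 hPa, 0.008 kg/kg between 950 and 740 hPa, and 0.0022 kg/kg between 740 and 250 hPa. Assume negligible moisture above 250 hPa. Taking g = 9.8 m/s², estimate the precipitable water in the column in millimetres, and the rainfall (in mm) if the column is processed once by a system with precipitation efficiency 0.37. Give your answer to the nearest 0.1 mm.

Precipitable water is the column-integrated vapour mass per unit area: PW = (1/g) Σ q̄ Δp, with q in kg/kg and Δp in Pa (1 kg/m² of water = 1 mm).
Layer 1015–950 hPa: Δp = 65 hPa = 6500 Pa, q̄ = 0.012 kg/kg → 0.012 × 6500 / 9.8 = 7.96 mm
Layer 950–740 hPa: Δp = 210 hPa = 21000 Pa, q̄ = 0.008 kg/kg → 0.008 × 21000 / 9.8 = 17.14 mm
Layer 740–250 hPa: Δp = 490 hPa = 49000 Pa, q̄ = 0.0022 kg/kg → 0.0022 × 49000 / 9.8 = 11.00 mm
PW = 7.96 + 17.14 + 11.00 = 36.10 ≈ 36.1 mm.
Rainfall = ε × PW = 0.37 × 36.1 = 13.4 mm.

PW ≈ 36.1 mm; rainfall ≈ 13.4 mm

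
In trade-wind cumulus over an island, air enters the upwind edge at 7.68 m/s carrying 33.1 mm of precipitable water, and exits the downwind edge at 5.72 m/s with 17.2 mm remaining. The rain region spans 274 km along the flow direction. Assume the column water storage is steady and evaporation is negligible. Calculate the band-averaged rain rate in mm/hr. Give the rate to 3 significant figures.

Column moisture flux per unit crosswind length is F = V × PW.
Inflow: F_in = 7.68 × 33.1 = 254.208 mm·m/s
Outflow: F_out = 5.72 × 17.2 = 98.384 mm·m/s
Steady-state rate R = (F_in − F_out)/L = (254.208 − 98.384) / 274000 m = 5.687e-04 mm/s.
R = 5.687e-04 × 3600 = 2.05 mm/hr.

R ≈ 2.05 mm/hr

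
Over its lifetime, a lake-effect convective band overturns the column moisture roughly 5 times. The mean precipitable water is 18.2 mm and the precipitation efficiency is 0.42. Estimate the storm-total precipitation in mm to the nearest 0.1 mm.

Each cycle deposits ε × PW = 0.42 × 18.2 = 7.644 mm.
Over 5 cycles: 5 × 7.644 = 38.2 mm.

precipitation ≈ 38.2 mm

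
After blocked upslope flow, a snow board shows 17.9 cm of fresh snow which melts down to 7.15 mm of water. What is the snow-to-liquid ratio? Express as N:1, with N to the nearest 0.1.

Ratio = snow depth / SWE = 179 mm / 7.15 mm = 25.0, i.e. 25.0:1.

ratio ≈ 25.0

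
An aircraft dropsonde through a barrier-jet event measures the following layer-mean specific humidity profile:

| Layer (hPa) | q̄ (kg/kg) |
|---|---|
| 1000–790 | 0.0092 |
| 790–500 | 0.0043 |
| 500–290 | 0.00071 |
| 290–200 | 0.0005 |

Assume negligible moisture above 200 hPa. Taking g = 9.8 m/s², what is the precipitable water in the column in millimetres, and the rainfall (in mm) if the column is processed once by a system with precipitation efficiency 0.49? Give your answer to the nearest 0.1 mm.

Precipitable water is the column-integrated vapour mass per unit area: PW = (1/g) Σ q̄ Δp, with q in kg/kg and Δp in Pa (1 kg/m² of water = 1 mm).
Layer 1000–790 hPa: Δp = 210 hPa = 21000 Pa, q̄ = 0.0092 kg/kg → 0.0092 × 21000 / 9.8 = 19.71 mm
Layer 790–500 hPa: Δp = 290 hPa = 29000 Pa, q̄ = 0.0043 kg/kg → 0.0043 × 29000 / 9.8 = 12.72 mm
Layer 500–290 hPa: Δp = 210 hPa = 21000 Pa, q̄ = 0.00071 kg/kg → 0.00071 × 21000 / 9.8 = 1.52 mm
Layer 290–200 hPa: Δp = 90 hPa = 9000 Pa, q̄ = 0.0005 kg/kg → 0.0005 × 9000 / 9.8 = 0.46 mm
PW = 19.71 + 12.72 + 1.52 + 0.46 = 34.41 ≈ 34.4 mm.
Rainfall = ε × PW = 0.49 × 34.4 = 16.9 mm.

PW ≈ 34.4 mm; rainfall ≈ 16.9 mm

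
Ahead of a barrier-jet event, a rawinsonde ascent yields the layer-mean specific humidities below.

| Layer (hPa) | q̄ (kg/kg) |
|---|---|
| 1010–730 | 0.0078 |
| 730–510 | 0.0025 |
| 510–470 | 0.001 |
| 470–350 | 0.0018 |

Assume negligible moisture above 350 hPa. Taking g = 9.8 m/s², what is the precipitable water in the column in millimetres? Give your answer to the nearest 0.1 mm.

Precipitable water is the column-integrated vapour mass per unit area: PW = (1/g) Σ q̄ Δp, with q in kg/kg and Δp in Pa (1 kg/m² of water = 1 mm).
Layer 1010–730 hPa: Δp = 280 hPa = 28000 Pa, q̄ = 0.0078 kg/kg → 0.0078 × 28000 / 9.8 = 22.29 mm
Layer 730–510 hPa: Δp = 220 hPa = 22000 Pa, q̄ = 0.0025 kg/kg → 0.0025 × 22000 / 9.8 = 5.61 mm
Layer 510–470 hPa: Δp = 40 hPa = 4000 Pa, q̄ = 0.001 kg/kg → 0.001 × 4000 / 9.8 = 0.41 mm
Layer 470–350 hPa: Δp = 120 hPa = 12000 Pa, q̄ = 0.0018 kg/kg → 0.0018 × 12000 / 9.8 = 2.20 mm
PW = 22.29 + 5.61 + 0.41 + 2.20 = 30.51 ≈ 30.5 mm.

PW ≈ 30.5 mm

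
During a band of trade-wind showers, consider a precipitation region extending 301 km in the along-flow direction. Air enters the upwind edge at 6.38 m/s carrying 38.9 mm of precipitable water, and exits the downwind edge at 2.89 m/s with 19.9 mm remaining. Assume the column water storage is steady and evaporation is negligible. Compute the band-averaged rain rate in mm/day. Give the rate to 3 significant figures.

R ≈ 54.7 mm/day

Column moisture flux per unit crosswind length is F = V × PW.
Inflow: F_in = 6.38 × 38.9 = 248.182 mm·m/s
Outflow: F_out = 2.89 × 19.9 = 57.511 mm·m/s
Steady-state rate R = (F_in − F_out)/L = (248.182 − 57.511) / 301000 m = 6.335e-04 mm/s.
R = 6.335e-04 × 3600 × 24 = 54.7 mm/day.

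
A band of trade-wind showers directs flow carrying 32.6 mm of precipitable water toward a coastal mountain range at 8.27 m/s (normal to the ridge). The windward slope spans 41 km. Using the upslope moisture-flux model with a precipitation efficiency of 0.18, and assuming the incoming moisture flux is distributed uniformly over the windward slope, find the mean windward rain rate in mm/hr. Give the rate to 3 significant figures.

Incoming column moisture flux per unit ridge length: F = V × PW = 8.27 × 32.6 = 269.602 mm·m/s.
Spread over the 41 km slope with efficiency ε = 0.18: R = ε·F/W = 0.18 × 269.602 / 41000 m = 1.184e-03 mm/s.
R = 1.184e-03 × 3600 = 4.26 mm/hr.

R ≈ 4.26 mm/hr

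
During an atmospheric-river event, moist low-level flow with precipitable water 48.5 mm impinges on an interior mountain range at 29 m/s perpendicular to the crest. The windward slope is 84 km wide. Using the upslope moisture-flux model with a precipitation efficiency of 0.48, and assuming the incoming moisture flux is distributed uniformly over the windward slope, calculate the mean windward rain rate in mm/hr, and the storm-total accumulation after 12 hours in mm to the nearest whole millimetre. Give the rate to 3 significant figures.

Incoming column moisture flux per unit ridge length: F = V × PW = 29 × 48.5 = 1406.5 mm·m/s.
Spread over the 84 km slope with efficiency ε = 0.48: R = ε·F/W = 0.48 × 1406.5 / 84000 m = 8.037e-03 mm/s.
R = 8.037e-03 × 3600 = 28.9 mm/hr.
Over 12 h: total = 28.9 × 12 = 346.8 ≈ 347 mm.

R ≈ 28.9 mm/hr; total ≈ 347 mm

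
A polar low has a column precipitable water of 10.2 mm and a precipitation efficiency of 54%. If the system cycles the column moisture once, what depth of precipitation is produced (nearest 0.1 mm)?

Precipitation = ε × PW = 0.54 × 10.2 = 5.5 mm.

precipitation ≈ 5.5 mm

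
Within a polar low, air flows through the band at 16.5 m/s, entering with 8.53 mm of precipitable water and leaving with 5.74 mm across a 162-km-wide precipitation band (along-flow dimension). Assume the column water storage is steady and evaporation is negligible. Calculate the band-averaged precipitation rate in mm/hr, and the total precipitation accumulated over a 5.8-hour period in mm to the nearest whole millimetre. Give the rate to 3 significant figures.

Column moisture flux per unit crosswind length is F = V × PW.
Inflow: F_in = 16.5 × 8.53 = 140.745 mm·m/s
Outflow: F_out = 16.5 × 5.74 = 94.71 mm·m/s
Steady-state rate R = (F_in − F_out)/L = (140.745 − 94.71) / 162000 m = 2.842e-04 mm/s.
R = 2.842e-04 × 3600 = 1.02 mm/hr.
Over 5.8 h: total = 1.02 × 5.8 = 5.916 ≈ 6 mm.

R ≈ 1.02 mm/hr; total ≈ 6 mm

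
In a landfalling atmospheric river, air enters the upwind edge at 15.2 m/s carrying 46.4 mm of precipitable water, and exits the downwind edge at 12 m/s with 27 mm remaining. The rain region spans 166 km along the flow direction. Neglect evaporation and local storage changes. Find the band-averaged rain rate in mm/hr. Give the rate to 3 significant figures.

R ≈ 8.27 mm/hr

Column moisture flux per unit crosswind length is F = V × PW.
Inflow: F_in = 15.2 × 46.4 = 705.28 mm·m/s
Outflow: F_out = 12 × 27 = 324 mm·m/s
Steady-state rate R = (F_in − F_out)/L = (705.28 − 324) / 166000 m = 2.297e-03 mm/s.
R = 2.297e-03 × 3600 = 8.27 mm/hr.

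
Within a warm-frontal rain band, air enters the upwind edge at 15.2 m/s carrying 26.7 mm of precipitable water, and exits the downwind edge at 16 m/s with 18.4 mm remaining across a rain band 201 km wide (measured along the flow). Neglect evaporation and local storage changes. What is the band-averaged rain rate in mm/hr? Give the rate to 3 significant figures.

Column moisture flux per unit crosswind length is F = V × PW.
Inflow: F_in = 15.2 × 26.7 = 405.84 mm·m/s
Outflow: F_out = 16 × 18.4 = 294.4 mm·m/s
Steady-state rate R = (F_in − F_out)/L = (405.84 − 294.4) / 201000 m = 5.544e-04 mm/s.
R = 5.544e-04 × 3600 = 2.00 mm/hr.

R ≈ 2.00 mm/hr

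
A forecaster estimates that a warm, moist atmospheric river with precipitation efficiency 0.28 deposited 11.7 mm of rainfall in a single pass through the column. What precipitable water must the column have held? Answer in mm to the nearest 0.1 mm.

PW = rainfall / ε = 11.7 / 0.28 = 41.8 mm.

PW ≈ 41.8 mm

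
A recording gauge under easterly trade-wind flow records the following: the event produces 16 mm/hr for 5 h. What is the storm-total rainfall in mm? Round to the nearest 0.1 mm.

Total = Σ Rᵢ Δtᵢ = 16 × 5
      = 80 = 80.0 mm.

total ≈ 80.0 mm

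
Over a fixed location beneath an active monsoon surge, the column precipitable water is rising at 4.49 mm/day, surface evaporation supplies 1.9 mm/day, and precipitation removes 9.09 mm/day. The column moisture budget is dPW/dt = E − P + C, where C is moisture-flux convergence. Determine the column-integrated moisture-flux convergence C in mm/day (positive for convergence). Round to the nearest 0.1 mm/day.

C ≈ 11.7 mm/day

dPW/dt = +4.49 mm/day.
C = dPW/dt − E + P = (+4.49) − 1.9 + 9.09 = 11.7 mm/day.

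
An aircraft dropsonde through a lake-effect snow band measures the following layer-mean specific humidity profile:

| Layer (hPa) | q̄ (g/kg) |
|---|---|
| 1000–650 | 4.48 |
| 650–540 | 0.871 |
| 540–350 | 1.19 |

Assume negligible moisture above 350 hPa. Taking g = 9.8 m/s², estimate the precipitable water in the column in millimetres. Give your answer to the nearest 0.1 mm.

Precipitable water is the column-integrated vapour mass per unit area: PW = (1/g) Σ q̄ Δp, with q in kg/kg and Δp in Pa (1 kg/m² of water = 1 mm).
Layer 1000–650 hPa: Δp = 350 hPa = 35000 Pa, q̄ = 0.00448 kg/kg → 0.00448 × 35000 / 9.8 = 16.00 mm
Layer 650–540 hPa: Δp = 110 hPa = 11000 Pa, q̄ = 0.000871 kg/kg → 0.000871 × 11000 / 9.8 = 0.98 mm
Layer 540–350 hPa: Δp = 190 hPa = 19000 Pa, q̄ = 0.00119 kg/kg → 0.00119 × 19000 / 9.8 = 2.31 mm
PW = 16.00 + 0.98 + 2.31 = 19.29 ≈ 19.3 mm.

PW ≈ 19.3 mm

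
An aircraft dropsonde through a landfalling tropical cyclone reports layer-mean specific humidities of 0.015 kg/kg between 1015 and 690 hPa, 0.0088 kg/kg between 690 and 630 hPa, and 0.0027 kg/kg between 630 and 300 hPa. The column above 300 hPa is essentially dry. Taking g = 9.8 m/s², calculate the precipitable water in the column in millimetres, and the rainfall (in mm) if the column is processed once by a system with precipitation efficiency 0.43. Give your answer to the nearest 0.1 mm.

PW ≈ 64.2 mm; rainfall ≈ 27.6 mm

Precipitable water is the column-integrated vapour mass per unit area: PW = (1/g) Σ q̄ Δp, with q in kg/kg and Δp in Pa (1 kg/m² of water = 1 mm).
Layer 1015–690 hPa: Δp = 325 hPa = 32500 Pa, q̄ = 0.015 kg/kg → 0.015 × 32500 / 9.8 = 49.74 mm
Layer 690–630 hPa: Δp = 60 hPa = 6000 Pa, q̄ = 0.0088 kg/kg → 0.0088 × 6000 / 9.8 = 5.39 mm
Layer 630–300 hPa: Δp = 330 hPa = 33000 Pa, q̄ = 0.0027 kg/kg → 0.0027 × 33000 / 9.8 = 9.09 mm
PW = 49.74 + 5.39 + 9.09 = 64.22 ≈ 64.2 mm.
Rainfall = ε × PW = 0.43 × 64.2 = 27.6 mm.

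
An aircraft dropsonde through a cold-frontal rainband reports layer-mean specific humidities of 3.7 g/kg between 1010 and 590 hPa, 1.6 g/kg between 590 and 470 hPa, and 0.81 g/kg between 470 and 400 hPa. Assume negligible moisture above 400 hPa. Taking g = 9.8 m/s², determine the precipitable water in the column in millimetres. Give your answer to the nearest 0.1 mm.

PW ≈ 18.4 mm

Precipitable water is the column-integrated vapour mass per unit area: PW = (1/g) Σ q̄ Δp, with q in kg/kg and Δp in Pa (1 kg/m² of water = 1 mm).
Layer 1010–590 hPa: Δp = 420 hPa = 42000 Pa, q̄ = 0.0037 kg/kg → 0.0037 × 42000 / 9.8 = 15.86 mm
Layer 590–470 hPa: Δp = 120 hPa = 12000 Pa, q̄ = 0.0016 kg/kg → 0.0016 × 12000 / 9.8 = 1.96 mm
Layer 470–400 hPa: Δp = 70 hPa = 7000 Pa, q̄ = 0.00081 kg/kg → 0.00081 × 7000 / 9.8 = 0.58 mm
PW = 15.86 + 1.96 + 0.58 = 18.40 ≈ 18.4 mm.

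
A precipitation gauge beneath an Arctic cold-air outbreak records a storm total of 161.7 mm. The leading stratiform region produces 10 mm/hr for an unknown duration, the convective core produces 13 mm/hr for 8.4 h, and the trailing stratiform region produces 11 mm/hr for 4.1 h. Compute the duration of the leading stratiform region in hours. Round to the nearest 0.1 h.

duration ≈ 0.7 h

Known phases: 13 × 8.4 + 11 × 4.1 = 109.2 + 45.1 = 154.3 mm.
Remaining depth = 161.7 − 154.3 = 7.4 mm.
Duration = 7.4 / 10 = 0.7 h.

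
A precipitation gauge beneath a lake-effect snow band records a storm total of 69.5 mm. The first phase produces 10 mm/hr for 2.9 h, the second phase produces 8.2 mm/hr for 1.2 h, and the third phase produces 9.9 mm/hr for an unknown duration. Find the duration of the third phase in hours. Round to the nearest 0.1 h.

duration ≈ 3.1 h

Known phases: 10 × 2.9 + 8.2 × 1.2 = 29 + 9.84 = 38.84 mm.
Remaining depth = 69.5 − 38.84 = 30.66 mm.
Duration = 30.66 / 9.9 = 3.1 h.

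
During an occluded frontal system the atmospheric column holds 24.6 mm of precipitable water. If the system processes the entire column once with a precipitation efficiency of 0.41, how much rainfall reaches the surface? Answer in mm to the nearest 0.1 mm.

rainfall ≈ 10.1 mm

Rainfall = ε × PW = 0.41 × 24.6 = 10.1 mm.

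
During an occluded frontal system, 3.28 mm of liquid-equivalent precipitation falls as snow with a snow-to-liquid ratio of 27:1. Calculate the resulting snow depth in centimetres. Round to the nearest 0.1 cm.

Snow depth = liquid × ratio = 3.28 mm × 27 = 88.56 mm = 8.9 cm.

snow depth ≈ 8.9 cm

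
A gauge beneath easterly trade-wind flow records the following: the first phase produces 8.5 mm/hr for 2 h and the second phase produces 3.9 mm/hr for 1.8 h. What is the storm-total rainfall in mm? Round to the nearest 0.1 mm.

total ≈ 24.0 mm

Total = Σ Rᵢ Δtᵢ = 8.5 × 2 + 3.9 × 1.8
      = 17 + 7.02 = 24.0 mm.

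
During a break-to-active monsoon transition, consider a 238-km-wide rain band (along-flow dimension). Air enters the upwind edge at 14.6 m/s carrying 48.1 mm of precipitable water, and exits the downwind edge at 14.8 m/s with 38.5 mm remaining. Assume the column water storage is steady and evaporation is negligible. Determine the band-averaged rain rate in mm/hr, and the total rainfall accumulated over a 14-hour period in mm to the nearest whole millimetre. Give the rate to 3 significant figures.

R ≈ 2.00 mm/hr; total ≈ 28 mm

Column moisture flux per unit crosswind length is F = V × PW.
Inflow: F_in = 14.6 × 48.1 = 702.26 mm·m/s
Outflow: F_out = 14.8 × 38.5 = 569.8 mm·m/s
Steady-state rate R = (F_in − F_out)/L = (702.26 − 569.8) / 238000 m = 5.566e-04 mm/s.
R = 5.566e-04 × 3600 = 2.00 mm/hr.
Over 14 h: total = 2.00 × 14 = 28 mm.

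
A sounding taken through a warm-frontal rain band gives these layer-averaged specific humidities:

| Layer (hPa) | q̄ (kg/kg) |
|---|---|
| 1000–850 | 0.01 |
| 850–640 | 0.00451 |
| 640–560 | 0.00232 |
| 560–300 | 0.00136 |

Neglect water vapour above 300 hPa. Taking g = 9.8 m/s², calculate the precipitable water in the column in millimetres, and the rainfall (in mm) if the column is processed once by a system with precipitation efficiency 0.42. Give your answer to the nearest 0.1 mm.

PW ≈ 30.5 mm; rainfall ≈ 12.8 mm

Precipitable water is the column-integrated vapour mass per unit area: PW = (1/g) Σ q̄ Δp, with q in kg/kg and Δp in Pa (1 kg/m² of water = 1 mm).
Layer 1000–850 hPa: Δp = 150 hPa = 15000 Pa, q̄ = 0.01 kg/kg → 0.01 × 15000 / 9.8 = 15.31 mm
Layer 850–640 hPa: Δp = 210 hPa = 21000 Pa, q̄ = 0.00451 kg/kg → 0.00451 × 21000 / 9.8 = 9.66 mm
Layer 640–560 hPa: Δp = 80 hPa = 8000 Pa, q̄ = 0.00232 kg/kg → 0.00232 × 8000 / 9.8 = 1.89 mm
Layer 560–300 hPa: Δp = 260 hPa = 26000 Pa, q̄ = 0.00136 kg/kg → 0.00136 × 26000 / 9.8 = 3.61 mm
PW = 15.31 + 9.66 + 1.89 + 3.61 = 30.47 ≈ 30.5 mm.
Rainfall = ε × PW = 0.42 × 30.5 = 12.8 mm.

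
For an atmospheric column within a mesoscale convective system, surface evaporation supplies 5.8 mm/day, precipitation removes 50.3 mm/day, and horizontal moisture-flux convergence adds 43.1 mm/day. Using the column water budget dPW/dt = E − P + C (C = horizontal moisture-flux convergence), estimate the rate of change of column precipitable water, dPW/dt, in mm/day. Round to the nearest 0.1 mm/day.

dPW/dt ≈ -1.4 mm/day

dPW/dt = E − P + C = 5.8 − 50.3 + (43.1) = -1.4 mm/day.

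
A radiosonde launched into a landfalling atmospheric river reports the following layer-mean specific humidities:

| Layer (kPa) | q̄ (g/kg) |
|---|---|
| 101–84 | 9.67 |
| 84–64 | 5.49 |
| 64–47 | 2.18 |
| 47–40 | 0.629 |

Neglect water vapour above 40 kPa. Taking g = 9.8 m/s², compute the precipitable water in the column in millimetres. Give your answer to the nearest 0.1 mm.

Precipitable water is the column-integrated vapour mass per unit area: PW = (1/g) Σ q̄ Δp, with q in kg/kg and Δp in Pa (1 kg/m² of water = 1 mm).
Layer 101–84 kPa: Δp = 170 hPa = 17000 Pa, q̄ = 0.00967 kg/kg → 0.00967 × 17000 / 9.8 = 16.77 mm
Layer 84–64 kPa: Δp = 200 hPa = 20000 Pa, q̄ = 0.00549 kg/kg → 0.00549 × 20000 / 9.8 = 11.20 mm
Layer 64–47 kPa: Δp = 170 hPa = 17000 Pa, q̄ = 0.00218 kg/kg → 0.00218 × 17000 / 9.8 = 3.78 mm
Layer 47–40 kPa: Δp = 70 hPa = 7000 Pa, q̄ = 0.000629 kg/kg → 0.000629 × 7000 / 9.8 = 0.45 mm
PW = 16.77 + 11.20 + 3.78 + 0.45 = 32.20 ≈ 32.2 mm.

PW ≈ 32.2 mm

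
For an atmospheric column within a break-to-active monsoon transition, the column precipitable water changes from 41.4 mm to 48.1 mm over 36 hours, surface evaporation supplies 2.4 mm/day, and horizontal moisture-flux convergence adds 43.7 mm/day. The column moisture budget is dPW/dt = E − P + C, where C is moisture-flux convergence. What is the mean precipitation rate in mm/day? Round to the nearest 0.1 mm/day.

P ≈ 41.6 mm/day

dPW/dt = (48.1 − 41.4) mm / (36/24 day) = +4.467 mm/day.
P = E + C − dPW/dt = 2.4 + (43.7) − (+4.467) = 41.6 mm/day.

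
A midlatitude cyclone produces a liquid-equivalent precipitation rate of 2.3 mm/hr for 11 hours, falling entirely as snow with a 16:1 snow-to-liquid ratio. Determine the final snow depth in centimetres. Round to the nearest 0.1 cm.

Liquid-equivalent depth = 2.3 × 11 = 25.3 mm.
Snow depth = 25.3 mm × 16 = 404.8 mm = 40.5 cm.

snow depth ≈ 40.5 cm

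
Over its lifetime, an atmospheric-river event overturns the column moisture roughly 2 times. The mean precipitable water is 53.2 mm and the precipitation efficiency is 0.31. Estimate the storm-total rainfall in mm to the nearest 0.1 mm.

Each cycle deposits ε × PW = 0.31 × 53.2 = 16.492 mm.
Over 2 cycles: 2 × 16.492 = 33.0 mm.

rainfall ≈ 33.0 mm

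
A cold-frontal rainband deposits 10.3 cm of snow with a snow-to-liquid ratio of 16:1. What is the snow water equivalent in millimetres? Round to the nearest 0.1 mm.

SWE = snow depth / ratio = 10.3 cm / 16 = 0.644 cm = 6.4 mm.

SWE ≈ 6.4 mm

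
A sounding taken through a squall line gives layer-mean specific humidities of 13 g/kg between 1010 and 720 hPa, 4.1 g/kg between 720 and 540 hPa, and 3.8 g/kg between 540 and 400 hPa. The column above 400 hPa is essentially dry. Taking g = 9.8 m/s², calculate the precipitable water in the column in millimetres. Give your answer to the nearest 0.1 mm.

PW ≈ 51.4 mm

Precipitable water is the column-integrated vapour mass per unit area: PW = (1/g) Σ q̄ Δp, with q in kg/kg and Δp in Pa (1 kg/m² of water = 1 mm).
Layer 1010–720 hPa: Δp = 290 hPa = 29000 Pa, q̄ = 0.013 kg/kg → 0.013 × 29000 / 9.8 = 38.47 mm
Layer 720–540 hPa: Δp = 180 hPa = 18000 Pa, q̄ = 0.0041 kg/kg → 0.0041 × 18000 / 9.8 = 7.53 mm
Layer 540–400 hPa: Δp = 140 hPa = 14000 Pa, q̄ = 0.0038 kg/kg → 0.0038 × 14000 / 9.8 = 5.43 mm
PW = 38.47 + 7.53 + 5.43 = 51.43 ≈ 51.4 mm.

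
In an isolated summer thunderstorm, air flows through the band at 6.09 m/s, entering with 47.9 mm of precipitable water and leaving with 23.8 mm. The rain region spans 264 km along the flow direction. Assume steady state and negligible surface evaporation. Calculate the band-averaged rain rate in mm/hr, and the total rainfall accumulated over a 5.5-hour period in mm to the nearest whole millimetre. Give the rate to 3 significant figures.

R ≈ 2.00 mm/hr; total ≈ 11 mm

Column moisture flux per unit crosswind length is F = V × PW.
Inflow: F_in = 6.09 × 47.9 = 291.711 mm·m/s
Outflow: F_out = 6.09 × 23.8 = 144.942 mm·m/s
Steady-state rate R = (F_in − F_out)/L = (291.711 − 144.942) / 264000 m = 5.559e-04 mm/s.
R = 5.559e-04 × 3600 = 2.00 mm/hr.
Over 5.5 h: total = 2.00 × 5.5 = 11 mm.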